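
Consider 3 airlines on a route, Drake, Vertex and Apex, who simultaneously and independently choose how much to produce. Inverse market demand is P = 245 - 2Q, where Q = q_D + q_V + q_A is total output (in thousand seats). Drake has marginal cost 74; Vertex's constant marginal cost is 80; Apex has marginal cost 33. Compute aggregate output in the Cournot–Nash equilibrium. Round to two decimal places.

68.50

Drake's profit: π_D = (245 - 2Q)q_D - (74q_D). Setting ∂π_D/∂q_D = 0: 171 - 4q_D - 2(q_V + q_A) = 0.
Vertex's first-order condition: 165 - 4q_V - 2(q_D + q_A) = 0.
Apex's profit: π_A = (245 - 2Q)q_A - (33q_A). Setting ∂π_A/∂q_A = 0: 212 - 4q_A - 2(q_D + q_V) = 0.
Adding the 3 conditions: 548 − 4Q − 4Q = 0, i.e. Q = 137/2.
Back-substituting: q_D = (171 − 137)/2 = 17, q_V = (165 − 137)/2 = 14, q_A = (212 − 137)/2 = 75/2.
Total output Q = 17 + 14 + 75/2 = 137/2.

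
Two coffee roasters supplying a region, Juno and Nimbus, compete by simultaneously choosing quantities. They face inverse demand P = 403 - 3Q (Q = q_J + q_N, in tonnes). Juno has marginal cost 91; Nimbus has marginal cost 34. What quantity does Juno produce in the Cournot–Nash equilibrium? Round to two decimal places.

28.33

Juno's profit: π_J = (403 - 3Q)q_J - (91q_J). Setting ∂π_J/∂q_J = 0: 312 - 6q_J - 3(q_N) = 0.
Nimbus's profit: π_N = (403 - 3Q)q_N - (34q_N). Setting ∂π_N/∂q_N = 0: 369 - 6q_N - 3(q_J) = 0.
Best responses: q_J = (312 - 3q_N)/6, q_N = (369 - 3q_J)/6.
Solving the pair: q_J = 85/3, q_N = 142/3.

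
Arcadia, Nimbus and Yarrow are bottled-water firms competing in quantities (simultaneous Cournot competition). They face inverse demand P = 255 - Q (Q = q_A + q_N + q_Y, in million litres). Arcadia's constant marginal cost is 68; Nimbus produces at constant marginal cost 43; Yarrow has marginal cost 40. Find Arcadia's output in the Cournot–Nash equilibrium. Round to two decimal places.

Arcadia's profit: π_A = (255 - Q)q_A - (68q_A). Setting ∂π_A/∂q_A = 0: 187 - 2q_A - (q_N + q_Y) = 0.
Nimbus's profit: π_N = (255 - Q)q_N - (43q_N). Setting ∂π_N/∂q_N = 0: 212 - 2q_N - (q_A + q_Y) = 0.
Yarrow's first-order condition: 215 - 2q_Y - (q_A + q_N) = 0.
Adding the 3 first-order conditions: 614 − 4Q = 0, so Q = 307/2.
Back-substituting: q_A = (187 − 307/2) = 67/2, q_N = (212 − 307/2) = 117/2, q_Y = (215 − 307/2) = 123/2.

33.50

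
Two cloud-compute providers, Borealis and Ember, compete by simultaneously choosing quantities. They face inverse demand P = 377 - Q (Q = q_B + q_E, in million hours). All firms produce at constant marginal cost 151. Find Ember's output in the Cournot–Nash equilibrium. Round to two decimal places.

75.33

Each firm earns π_i = (377 - Q)q_i - 151q_i.
First-order condition (treating rivals' output as given): 226 - 2q_i - q_j = 0.
By symmetry each firm produces the same amount; substituting q_j = q_i yields q_i = 226/3.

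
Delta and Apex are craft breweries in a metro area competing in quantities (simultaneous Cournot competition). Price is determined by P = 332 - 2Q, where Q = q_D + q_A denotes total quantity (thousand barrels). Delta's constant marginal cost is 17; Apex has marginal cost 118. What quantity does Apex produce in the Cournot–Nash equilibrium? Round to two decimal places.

Delta's profit: π_D = (332 - 2Q)q_D - (17q_D). Setting ∂π_D/∂q_D = 0: 315 - 4q_D - 2(q_A) = 0.
Apex's profit: π_A = (332 - 2Q)q_A - (118q_A). Setting ∂π_A/∂q_A = 0: 214 - 4q_A - 2(q_D) = 0.
Best responses: q_D = (315 - 2q_A)/4, q_A = (214 - 2q_D)/4.
Solving the pair: q_D = 208/3, q_A = 113/6.

18.83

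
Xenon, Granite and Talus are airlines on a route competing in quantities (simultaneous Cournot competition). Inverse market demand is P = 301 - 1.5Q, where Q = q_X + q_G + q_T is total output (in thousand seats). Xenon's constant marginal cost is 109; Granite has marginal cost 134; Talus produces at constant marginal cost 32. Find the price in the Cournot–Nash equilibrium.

144

Xenon's profit: π_X = (301 - 1.5Q)q_X - (109q_X). Setting ∂π_X/∂q_X = 0: 192 - 3q_X - (3/2)(q_G + q_T) = 0.
Granite's first-order condition: 167 - 3q_G - (3/2)(q_X + q_T) = 0.
Talus's profit: π_T = (301 - 1.5Q)q_T - (32q_T). Setting ∂π_T/∂q_T = 0: 269 - 3q_T - (3/2)(q_X + q_G) = 0.
Summing all 3 equations gives 628 − 6Q = 0, hence Q = 314/3.
Back-substituting: q_X = (192 − 157)/(3/2) = 70/3, q_G = (167 − 157)/(3/2) = 20/3, q_T = (269 − 157)/(3/2) = 224/3.
Total output Q = 314/3, so price P = 301 - (3/2)·(314/3) = 144.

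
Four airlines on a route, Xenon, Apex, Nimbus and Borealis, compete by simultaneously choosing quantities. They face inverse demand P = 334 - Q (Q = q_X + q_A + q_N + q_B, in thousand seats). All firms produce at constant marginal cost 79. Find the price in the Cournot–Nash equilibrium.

130

Each firm earns π_i = (334 - Q)q_i - 79q_i.
Setting ∂π_i/∂q_i = 0 with rivals' quantities fixed: 255 - 2q_i - Σ_{j≠i} q_j = 0.
By symmetry each firm produces the same amount; substituting Σ_{j≠i} q_j = 3q_i yields q_i = 255/5 = 51.
Total output Q = 204, so price P = 334 - 204 = 130.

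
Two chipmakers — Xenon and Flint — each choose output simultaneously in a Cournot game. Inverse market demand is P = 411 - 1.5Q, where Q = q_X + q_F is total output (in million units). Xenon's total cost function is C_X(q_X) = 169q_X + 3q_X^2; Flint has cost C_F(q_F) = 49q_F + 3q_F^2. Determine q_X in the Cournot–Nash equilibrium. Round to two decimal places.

Xenon's profit: π_X = (411 - 1.5Q)q_X - (169q_X + 3q_X²). Setting ∂π_X/∂q_X = 0: 242 - 9q_X - (3/2)(q_F) = 0.
Flint's profit: π_F = (411 - 1.5Q)q_F - (49q_F + 3q_F²). Setting ∂π_F/∂q_F = 0: 362 - 9q_F - (3/2)(q_X) = 0.
Best responses: q_X = (242 - (3/2)q_F)/9, q_F = (362 - (3/2)q_X)/9.
Solving the pair: q_X = 436/21, q_F = 772/21.

20.76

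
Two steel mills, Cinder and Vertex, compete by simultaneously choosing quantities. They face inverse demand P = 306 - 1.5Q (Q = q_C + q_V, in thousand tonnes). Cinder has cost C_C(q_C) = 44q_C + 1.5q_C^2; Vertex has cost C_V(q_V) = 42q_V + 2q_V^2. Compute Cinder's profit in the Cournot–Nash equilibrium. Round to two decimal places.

3926.13

Cinder's profit: π_C = (306 - 1.5Q)q_C - (44q_C + (3/2)q_C²). Setting ∂π_C/∂q_C = 0: 262 - 6q_C - (3/2)(q_V) = 0.
Vertex's profit: π_V = (306 - 1.5Q)q_V - (42q_V + 2q_V²). Setting ∂π_V/∂q_V = 0: 264 - 7q_V - (3/2)(q_C) = 0.
Rearranging gives the reaction functions q_C = (262 - (3/2)q_V)/6 and q_V = (264 - (3/2)q_C)/7.
Solving the pair: q_C = 36.1761, q_V = 1588/53.
Price P = 306 - (3/2)·66.1384 = 206.7925.
Cinder's profit: 206.7925·36.1761 - 44·36.1761 - (3/2)·36.1761² = 3926.1308.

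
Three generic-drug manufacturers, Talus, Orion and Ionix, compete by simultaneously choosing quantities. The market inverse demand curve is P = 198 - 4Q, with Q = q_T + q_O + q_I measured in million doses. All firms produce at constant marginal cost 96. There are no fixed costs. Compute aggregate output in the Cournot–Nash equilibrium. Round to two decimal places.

A representative firm's profit is π_i = q_i(198 - 4Q) - 96q_i.
First-order condition (treating rivals' output as given): 102 - 8q_i - 4·Σ_{j≠i} q_j = 0.
By symmetry each firm produces the same amount; substituting Σ_{j≠i} q_j = 2q_i yields q_i = 102/16 = 51/8.
Total output Q = 51/8 + 51/8 + 51/8 = 153/8.

19.13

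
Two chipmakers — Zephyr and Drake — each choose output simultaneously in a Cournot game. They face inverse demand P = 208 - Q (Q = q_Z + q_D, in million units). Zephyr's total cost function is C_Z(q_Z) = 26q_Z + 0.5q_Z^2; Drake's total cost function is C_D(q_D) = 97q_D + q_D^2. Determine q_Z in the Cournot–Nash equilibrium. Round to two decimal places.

Zephyr's profit: π_Z = (208 - Q)q_Z - (26q_Z + (1/2)q_Z²). Setting ∂π_Z/∂q_Z = 0: 182 - 3q_Z - (q_D) = 0.
Drake's profit: π_D = (208 - Q)q_D - (97q_D + q_D²). Setting ∂π_D/∂q_D = 0: 111 - 4q_D - (q_Z) = 0.
So q_Z = (182 - q_D)/3 and q_D = (111 - q_Z)/4.
Substituting one into the other gives q_Z = 617/11 and q_D = 151/11.

56.09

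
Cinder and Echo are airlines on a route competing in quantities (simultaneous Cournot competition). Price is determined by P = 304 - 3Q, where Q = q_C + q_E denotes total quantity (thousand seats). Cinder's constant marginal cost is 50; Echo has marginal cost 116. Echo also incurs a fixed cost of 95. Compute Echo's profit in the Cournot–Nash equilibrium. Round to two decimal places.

Cinder's profit: π_C = (304 - 3Q)q_C - (50q_C). Setting ∂π_C/∂q_C = 0: 254 - 6q_C - 3(q_E) = 0.
Echo's profit: π_E = (304 - 3Q)q_E - (116q_E). Setting ∂π_E/∂q_E = 0: 188 - 6q_E - 3(q_C) = 0.
Rearranging gives the reaction functions q_C = (254 - 3q_E)/6 and q_E = (188 - 3q_C)/6.
Solving the pair: q_C = 320/9, q_E = 122/9.
Price P = 304 - 3·(442/9) = 470/3.
Echo's profit: (470/3 - 116)·(122/9) - 95 = 456.2593.

456.26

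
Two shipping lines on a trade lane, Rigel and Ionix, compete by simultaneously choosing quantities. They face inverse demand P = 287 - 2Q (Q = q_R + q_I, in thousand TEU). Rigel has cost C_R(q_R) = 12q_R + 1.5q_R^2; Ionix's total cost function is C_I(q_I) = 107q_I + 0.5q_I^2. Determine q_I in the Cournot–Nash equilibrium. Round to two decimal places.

Rigel's profit: π_R = (287 - 2Q)q_R - (12q_R + (3/2)q_R²). Setting ∂π_R/∂q_R = 0: 275 - 7q_R - 2(q_I) = 0.
Ionix's profit: π_I = (287 - 2Q)q_I - (107q_I + (1/2)q_I²). Setting ∂π_I/∂q_I = 0: 180 - 5q_I - 2(q_R) = 0.
So q_R = (275 - 2q_I)/7 and q_I = (180 - 2q_R)/5.
Solving the pair: q_R = 1015/31, q_I = 710/31.

22.90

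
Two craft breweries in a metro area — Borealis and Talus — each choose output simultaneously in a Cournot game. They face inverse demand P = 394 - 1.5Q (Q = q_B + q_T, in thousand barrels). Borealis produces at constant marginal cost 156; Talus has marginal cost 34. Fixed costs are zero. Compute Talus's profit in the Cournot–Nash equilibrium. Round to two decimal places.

Borealis's profit: π_B = (394 - 1.5Q)q_B - (156q_B). Setting ∂π_B/∂q_B = 0: 238 - 3q_B - (3/2)(q_T) = 0.
Talus's profit: π_T = (394 - 1.5Q)q_T - (34q_T). Setting ∂π_T/∂q_T = 0: 360 - 3q_T - (3/2)(q_B) = 0.
Rearranging gives the reaction functions q_B = (238 - (3/2)q_T)/3 and q_T = (360 - (3/2)q_B)/3.
Substituting one into the other gives q_B = 232/9 and q_T = 964/9.
Price P = 394 - (3/2)·(1196/9) = 584/3.
Talus's profit: (584/3 - 34)·(964/9) = 17209.1852.

17209.19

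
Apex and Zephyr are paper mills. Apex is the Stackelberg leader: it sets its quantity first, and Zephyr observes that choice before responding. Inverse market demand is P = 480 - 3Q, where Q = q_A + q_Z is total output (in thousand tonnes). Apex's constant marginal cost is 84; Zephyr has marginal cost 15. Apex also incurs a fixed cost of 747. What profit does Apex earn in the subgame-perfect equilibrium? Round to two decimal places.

The follower Zephyr best-responds to any q_A: π_Z = (480 - 3Q)q_Z - 15q_Z.
∂π_Z/∂q_Z = 465 - 3q_A - 6q_Z = 0 gives the reaction function q_Z = (465 - 3q_A)/6.
Apex substitutes q_Z(q_A) into its own profit: π_A = q_A(480 - 3q_A - (465 - 3q_A)/2) - 84q_A = (495/2 - (3/2)q_A)q_A - 84q_A.
Leader FOC: 327/2 - 3q_A = 0, so q_A = 109/2.
Then q_Z = (465 - 3·(109/2))/6 = 201/4.
Price P = 480 - 3·(419/4) = 663/4.
Apex's profit: (663/4 - 84)·(109/2) - 747 = 3708.3750.

3708.38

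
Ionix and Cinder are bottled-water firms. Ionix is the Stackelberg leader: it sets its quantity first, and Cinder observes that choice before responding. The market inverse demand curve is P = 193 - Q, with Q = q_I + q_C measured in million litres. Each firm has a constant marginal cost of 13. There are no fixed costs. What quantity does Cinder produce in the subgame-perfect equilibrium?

45

The follower Cinder best-responds to any q_I: π_C = (193 - Q)q_C - 13q_C.
∂π_C/∂q_C = 180 - q_I - 2q_C = 0 gives the reaction function q_C = (180 - q_I)/2.
Ionix substitutes q_C(q_I) into its own profit: π_I = q_I(193 - q_I - (180 - q_I)/2) - 13q_I = (103 - (1/2)q_I)q_I - 13q_I.
Maximising: ∂π_I/∂q_I = 90 - q_I = 0, giving q_I = 90.
Then q_C = (180 - 90)/2 = 45.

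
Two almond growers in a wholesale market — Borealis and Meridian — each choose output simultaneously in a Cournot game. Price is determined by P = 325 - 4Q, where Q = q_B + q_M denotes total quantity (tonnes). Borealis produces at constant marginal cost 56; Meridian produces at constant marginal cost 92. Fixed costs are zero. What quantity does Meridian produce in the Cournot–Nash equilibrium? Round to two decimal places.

Borealis's profit: π_B = (325 - 4Q)q_B - (56q_B). Setting ∂π_B/∂q_B = 0: 269 - 8q_B - 4(q_M) = 0.
Meridian's profit: π_M = (325 - 4Q)q_M - (92q_M). Setting ∂π_M/∂q_M = 0: 233 - 8q_M - 4(q_B) = 0.
Best responses: q_B = (269 - 4q_M)/8, q_M = (233 - 4q_B)/8.
Substituting one into the other gives q_B = 305/12 and q_M = 197/12.

16.42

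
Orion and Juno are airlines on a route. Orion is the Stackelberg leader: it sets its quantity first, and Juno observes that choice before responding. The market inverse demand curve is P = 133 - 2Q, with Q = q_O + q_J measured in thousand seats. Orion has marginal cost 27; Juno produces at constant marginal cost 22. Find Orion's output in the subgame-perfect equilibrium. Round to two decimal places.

25.25

Solve by backward induction. Given q_O, the follower Juno maximises π_J = (133 - 2q_O - 2q_J)q_J - 22q_J.
Follower FOC: 111 - 2q_O - 4q_J = 0, so q_J(q_O) = (111 - 2q_O)/4.
Orion substitutes q_J(q_O) into its own profit: π_O = q_O(133 - 2q_O - (111 - 2q_O)/2) - 27q_O = (155/2 - q_O)q_O - 27q_O.
Maximising: ∂π_O/∂q_O = 101/2 - 2q_O = 0, giving q_O = 101/4.
Then q_J = (111 - 2·(101/4))/4 = 121/8.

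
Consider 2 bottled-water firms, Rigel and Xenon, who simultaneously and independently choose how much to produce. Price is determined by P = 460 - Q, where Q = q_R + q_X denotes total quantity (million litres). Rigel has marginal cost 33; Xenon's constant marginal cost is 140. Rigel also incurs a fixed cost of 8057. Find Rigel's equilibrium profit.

Rigel's profit: π_R = (460 - Q)q_R - (33q_R). Setting ∂π_R/∂q_R = 0: 427 - 2q_R - (q_X) = 0.
Xenon's first-order condition: 320 - 2q_X - (q_R) = 0.
So q_R = (427 - q_X)/2 and q_X = (320 - q_R)/2.
Solving the pair: q_R = 178, q_X = 71.
Price P = 460 - 249 = 211.
Rigel's profit: (211 - 33)·178 - 8057 = 23627.

23627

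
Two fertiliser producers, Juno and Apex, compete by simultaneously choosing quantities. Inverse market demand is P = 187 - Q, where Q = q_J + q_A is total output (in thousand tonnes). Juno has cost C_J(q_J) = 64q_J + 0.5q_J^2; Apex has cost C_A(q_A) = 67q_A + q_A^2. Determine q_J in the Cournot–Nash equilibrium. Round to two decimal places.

Juno's profit: π_J = (187 - Q)q_J - (64q_J + (1/2)q_J²). Setting ∂π_J/∂q_J = 0: 123 - 3q_J - (q_A) = 0.
Apex's first-order condition: 120 - 4q_A - (q_J) = 0.
Best responses: q_J = (123 - q_A)/3, q_A = (120 - q_J)/4.
Substituting one into the other gives q_J = 372/11 and q_A = 237/11.

33.82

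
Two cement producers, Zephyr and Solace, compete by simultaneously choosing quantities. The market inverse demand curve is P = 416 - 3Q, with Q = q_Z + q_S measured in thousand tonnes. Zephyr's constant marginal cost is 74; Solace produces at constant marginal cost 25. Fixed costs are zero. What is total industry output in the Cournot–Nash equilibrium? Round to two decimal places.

81.44

Zephyr's profit: π_Z = (416 - 3Q)q_Z - (74q_Z). Setting ∂π_Z/∂q_Z = 0: 342 - 6q_Z - 3(q_S) = 0.
Solace's first-order condition: 391 - 6q_S - 3(q_Z) = 0.
So q_Z = (342 - 3q_S)/6 and q_S = (391 - 3q_Z)/6.
Substituting one into the other gives q_Z = 293/9 and q_S = 440/9.
Total output Q = 293/9 + 440/9 = 733/9.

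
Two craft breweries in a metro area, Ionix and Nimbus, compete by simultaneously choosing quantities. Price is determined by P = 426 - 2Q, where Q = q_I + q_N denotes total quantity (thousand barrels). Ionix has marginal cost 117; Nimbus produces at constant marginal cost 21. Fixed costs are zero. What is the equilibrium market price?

188

Ionix's profit: π_I = (426 - 2Q)q_I - (117q_I). Setting ∂π_I/∂q_I = 0: 309 - 4q_I - 2(q_N) = 0.
Nimbus's first-order condition: 405 - 4q_N - 2(q_I) = 0.
Best responses: q_I = (309 - 2q_N)/4, q_N = (405 - 2q_I)/4.
Substituting one into the other gives q_I = 71/2 and q_N = 167/2.
Total output Q = 119, so price P = 426 - 2·119 = 188.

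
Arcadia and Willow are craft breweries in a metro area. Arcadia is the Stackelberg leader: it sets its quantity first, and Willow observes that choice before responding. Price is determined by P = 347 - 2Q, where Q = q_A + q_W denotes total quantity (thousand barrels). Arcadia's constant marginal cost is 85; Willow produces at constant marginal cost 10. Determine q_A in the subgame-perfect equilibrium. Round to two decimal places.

The follower Willow best-responds to any q_A: π_W = (347 - 2Q)q_W - 10q_W.
∂π_W/∂q_W = 337 - 2q_A - 4q_W = 0 gives the reaction function q_W = (337 - 2q_A)/4.
The leader anticipates this reaction. Substituting into P = 347 - 2Q gives P = 357/2 - q_A, so π_A = (357/2 - q_A)q_A - 85q_A.
Leader FOC: 187/2 - 2q_A = 0, so q_A = 187/4.
Then q_W = (337 - 2·(187/4))/4 = 487/8.

46.75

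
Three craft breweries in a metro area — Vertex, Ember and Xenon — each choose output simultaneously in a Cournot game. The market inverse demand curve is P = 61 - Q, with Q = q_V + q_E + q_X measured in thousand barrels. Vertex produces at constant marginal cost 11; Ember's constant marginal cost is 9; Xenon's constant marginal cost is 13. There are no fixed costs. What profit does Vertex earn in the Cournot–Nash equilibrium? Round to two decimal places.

156.25

Vertex's profit: π_V = (61 - Q)q_V - (11q_V). Setting ∂π_V/∂q_V = 0: 50 - 2q_V - (q_E + q_X) = 0.
Ember's first-order condition: 52 - 2q_E - (q_V + q_X) = 0.
Xenon's first-order condition: 48 - 2q_X - (q_V + q_E) = 0.
Adding the 3 first-order conditions: 150 − 4Q = 0, so Q = 75/2.
Back-substituting: q_V = (50 − 75/2) = 25/2, q_E = (52 − 75/2) = 29/2, q_X = (48 − 75/2) = 21/2.
Price P = 61 - 75/2 = 47/2.
Vertex's profit: (47/2 - 11)·(25/2) = 625/4.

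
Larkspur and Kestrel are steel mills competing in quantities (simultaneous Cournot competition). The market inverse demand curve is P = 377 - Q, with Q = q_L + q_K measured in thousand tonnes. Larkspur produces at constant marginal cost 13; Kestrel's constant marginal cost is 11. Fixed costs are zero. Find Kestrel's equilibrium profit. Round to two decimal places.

Larkspur's profit: π_L = (377 - Q)q_L - (13q_L). Setting ∂π_L/∂q_L = 0: 364 - 2q_L - (q_K) = 0.
Kestrel's profit: π_K = (377 - Q)q_K - (11q_K). Setting ∂π_K/∂q_K = 0: 366 - 2q_K - (q_L) = 0.
So q_L = (364 - q_K)/2 and q_K = (366 - q_L)/2.
Substituting one into the other gives q_L = 362/3 and q_K = 368/3.
Price P = 377 - 730/3 = 401/3.
Kestrel's profit: (401/3 - 11)·(368/3) = 15047.1111.

15047.11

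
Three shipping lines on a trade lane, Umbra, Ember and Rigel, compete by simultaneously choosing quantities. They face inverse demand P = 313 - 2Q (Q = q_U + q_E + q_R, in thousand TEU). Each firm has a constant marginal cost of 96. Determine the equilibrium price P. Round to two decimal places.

150.25

Each firm earns π_i = (313 - 2Q)q_i - 96q_i.
Setting ∂π_i/∂q_i = 0 with rivals' quantities fixed: 217 - 4q_i - 2·Σ_{j≠i} q_j = 0.
By symmetry each firm produces the same amount; substituting Σ_{j≠i} q_j = 2q_i yields q_i = 217/8.
Total output Q = 651/8, so price P = 313 - 2·(651/8) = 601/4.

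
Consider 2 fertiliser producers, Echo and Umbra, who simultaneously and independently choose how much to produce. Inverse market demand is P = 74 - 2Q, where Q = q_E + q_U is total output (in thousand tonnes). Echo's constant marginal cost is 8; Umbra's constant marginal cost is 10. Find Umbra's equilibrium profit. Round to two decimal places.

213.56

Echo's profit: π_E = (74 - 2Q)q_E - (8q_E). Setting ∂π_E/∂q_E = 0: 66 - 4q_E - 2(q_U) = 0.
Umbra's profit: π_U = (74 - 2Q)q_U - (10q_U). Setting ∂π_U/∂q_U = 0: 64 - 4q_U - 2(q_E) = 0.
So q_E = (66 - 2q_U)/4 and q_U = (64 - 2q_E)/4.
Solving the pair: q_E = 34/3, q_U = 31/3.
Price P = 74 - 2·(65/3) = 92/3.
Umbra's profit: (92/3 - 10)·(31/3) = 1922/9.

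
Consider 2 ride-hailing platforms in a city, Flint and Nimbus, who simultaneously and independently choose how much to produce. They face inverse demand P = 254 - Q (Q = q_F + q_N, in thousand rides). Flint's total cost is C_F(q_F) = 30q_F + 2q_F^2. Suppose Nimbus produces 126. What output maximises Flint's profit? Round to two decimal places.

16.33

With the rival's output fixed at 126, Flint's profit is π_F = (254 - 126 - q_F)q_F - (30q_F + 2q_F²) = (128 - q_F)q_F - (30q_F + 2q_F²).
∂π_F/∂q_F = 98 - 6q_F = 0, so q_F = 49/3.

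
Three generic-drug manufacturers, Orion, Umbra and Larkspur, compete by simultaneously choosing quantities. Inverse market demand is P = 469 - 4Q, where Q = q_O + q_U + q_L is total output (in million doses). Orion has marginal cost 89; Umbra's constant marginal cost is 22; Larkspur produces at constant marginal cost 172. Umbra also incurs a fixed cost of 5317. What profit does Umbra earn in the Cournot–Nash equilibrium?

1572

Orion's profit: π_O = (469 - 4Q)q_O - (89q_O). Setting ∂π_O/∂q_O = 0: 380 - 8q_O - 4(q_U + q_L) = 0.
Umbra's profit: π_U = (469 - 4Q)q_U - (22q_U). Setting ∂π_U/∂q_U = 0: 447 - 8q_U - 4(q_O + q_L) = 0.
Larkspur's profit: π_L = (469 - 4Q)q_L - (172q_L). Setting ∂π_L/∂q_L = 0: 297 - 8q_L - 4(q_O + q_U) = 0.
Adding the 3 first-order conditions: 1124 − 16Q = 0, so Q = 281/4.
Back-substituting: q_O = (380 − 281)/4 = 99/4, q_U = (447 − 281)/4 = 83/2, q_L = (297 − 281)/4 = 4.
Price P = 469 - 4·(281/4) = 188.
Umbra's profit: (188 - 22)·(83/2) - 5317 = 1572.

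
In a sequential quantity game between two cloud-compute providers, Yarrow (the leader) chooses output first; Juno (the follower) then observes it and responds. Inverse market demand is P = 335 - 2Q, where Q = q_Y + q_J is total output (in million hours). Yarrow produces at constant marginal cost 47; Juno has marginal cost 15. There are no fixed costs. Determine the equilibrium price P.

111

Solve by backward induction. Given q_Y, the follower Juno maximises π_J = (335 - 2q_Y - 2q_J)q_J - 15q_J.
Setting the follower's marginal profit to zero, 320 - 2q_Y - 4q_J = 0, i.e. q_J = (320 - 2q_Y)/4.
The leader anticipates this reaction. Substituting into P = 335 - 2Q gives P = 175 - q_Y, so π_Y = (175 - q_Y)q_Y - 47q_Y.
Leader FOC: 128 - 2q_Y = 0, so q_Y = 64.
Then q_J = (320 - 2·64)/4 = 48.
Total output Q = 112, so price P = 335 - 2·112 = 111.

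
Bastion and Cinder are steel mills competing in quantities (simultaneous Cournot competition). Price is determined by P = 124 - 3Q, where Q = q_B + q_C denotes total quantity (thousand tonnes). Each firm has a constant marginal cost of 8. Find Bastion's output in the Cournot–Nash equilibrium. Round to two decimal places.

Each firm earns π_i = (124 - 3Q)q_i - 8q_i.
Setting ∂π_i/∂q_i = 0 with rivals' quantities fixed: 116 - 6q_i - 3q_j = 0.
By symmetry each firm produces the same amount; substituting q_j = q_i yields q_i = 116/9.

12.89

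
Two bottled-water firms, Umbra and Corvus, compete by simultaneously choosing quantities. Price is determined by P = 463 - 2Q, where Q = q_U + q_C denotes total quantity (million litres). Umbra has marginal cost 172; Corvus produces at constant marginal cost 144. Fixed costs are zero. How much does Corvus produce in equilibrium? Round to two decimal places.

57.83

Umbra's profit: π_U = (463 - 2Q)q_U - (172q_U). Setting ∂π_U/∂q_U = 0: 291 - 4q_U - 2(q_C) = 0.
Corvus's profit: π_C = (463 - 2Q)q_C - (144q_C). Setting ∂π_C/∂q_C = 0: 319 - 4q_C - 2(q_U) = 0.
Best responses: q_U = (291 - 2q_C)/4, q_C = (319 - 2q_U)/4.
Solving the pair: q_U = 263/6, q_C = 347/6.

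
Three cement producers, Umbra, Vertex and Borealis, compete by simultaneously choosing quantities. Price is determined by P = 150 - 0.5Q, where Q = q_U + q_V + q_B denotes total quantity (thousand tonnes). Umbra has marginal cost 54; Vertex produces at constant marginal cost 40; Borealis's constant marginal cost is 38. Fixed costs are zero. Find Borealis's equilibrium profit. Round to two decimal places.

2112.50

Umbra's profit: π_U = (150 - 0.5Q)q_U - (54q_U). Setting ∂π_U/∂q_U = 0: 96 - q_U - (1/2)(q_V + q_B) = 0.
Vertex's first-order condition: 110 - q_V - (1/2)(q_U + q_B) = 0.
Borealis's profit: π_B = (150 - 0.5Q)q_B - (38q_B). Setting ∂π_B/∂q_B = 0: 112 - q_B - (1/2)(q_U + q_V) = 0.
Adding the 3 first-order conditions: 318 − 2Q = 0, so Q = 159.
Back-substituting: q_U = (96 − 159/2)/(1/2) = 33, q_V = (110 − 159/2)/(1/2) = 61, q_B = (112 − 159/2)/(1/2) = 65.
Price P = 150 - (1/2)·159 = 141/2.
Borealis's profit: (141/2 - 38)·65 = 2112.5000.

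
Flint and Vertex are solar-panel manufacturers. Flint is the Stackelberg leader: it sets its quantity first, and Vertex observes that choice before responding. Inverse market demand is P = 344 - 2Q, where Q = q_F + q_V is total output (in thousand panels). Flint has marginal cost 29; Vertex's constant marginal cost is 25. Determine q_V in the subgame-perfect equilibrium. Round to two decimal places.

The follower Vertex best-responds to any q_F: π_V = (344 - 2Q)q_V - 25q_V.
Setting the follower's marginal profit to zero, 319 - 2q_F - 4q_V = 0, i.e. q_V = (319 - 2q_F)/4.
The leader anticipates this reaction. Substituting into P = 344 - 2Q gives P = 369/2 - q_F, so π_F = (369/2 - q_F)q_F - 29q_F.
Maximising: ∂π_F/∂q_F = 311/2 - 2q_F = 0, giving q_F = 311/4.
Then q_V = (319 - 2·(311/4))/4 = 327/8.

40.88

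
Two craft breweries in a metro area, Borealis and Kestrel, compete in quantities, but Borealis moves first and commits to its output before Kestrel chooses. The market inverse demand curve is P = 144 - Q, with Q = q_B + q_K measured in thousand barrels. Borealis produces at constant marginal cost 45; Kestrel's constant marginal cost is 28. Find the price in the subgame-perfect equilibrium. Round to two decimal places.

65.50

The follower Kestrel best-responds to any q_B: π_K = (144 - Q)q_K - 28q_K.
Follower FOC: 116 - q_B - 2q_K = 0, so q_K(q_B) = (116 - q_B)/2.
Borealis substitutes q_K(q_B) into its own profit: π_B = q_B(144 - q_B - (116 - q_B)/2) - 45q_B = (86 - (1/2)q_B)q_B - 45q_B.
Maximising: ∂π_B/∂q_B = 41 - q_B = 0, giving q_B = 41.
Then q_K = (116 - 41)/2 = 75/2.
Total output Q = 157/2, so price P = 144 - 157/2 = 131/2.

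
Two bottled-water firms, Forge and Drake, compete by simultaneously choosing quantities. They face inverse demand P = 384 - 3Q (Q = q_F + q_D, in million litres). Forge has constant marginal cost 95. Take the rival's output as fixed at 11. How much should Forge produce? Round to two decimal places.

With the rival's output fixed at 11, Forge's profit is π_F = (384 - 3·11 - 3q_F)q_F - (95q_F) = (351 - 3q_F)q_F - (95q_F).
∂π_F/∂q_F = 256 - 6q_F = 0, so q_F = 128/3.

42.67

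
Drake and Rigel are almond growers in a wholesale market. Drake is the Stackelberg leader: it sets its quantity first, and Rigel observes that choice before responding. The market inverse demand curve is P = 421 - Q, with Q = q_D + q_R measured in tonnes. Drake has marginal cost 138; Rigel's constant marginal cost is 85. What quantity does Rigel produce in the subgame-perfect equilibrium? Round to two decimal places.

110.50

The follower Rigel best-responds to any q_D: π_R = (421 - Q)q_R - 85q_R.
∂π_R/∂q_R = 336 - q_D - 2q_R = 0 gives the reaction function q_R = (336 - q_D)/2.
Drake substitutes q_R(q_D) into its own profit: π_D = q_D(421 - q_D - (336 - q_D)/2) - 138q_D = (253 - (1/2)q_D)q_D - 138q_D.
Maximising: ∂π_D/∂q_D = 115 - q_D = 0, giving q_D = 115.
Then q_R = (336 - 115)/2 = 221/2.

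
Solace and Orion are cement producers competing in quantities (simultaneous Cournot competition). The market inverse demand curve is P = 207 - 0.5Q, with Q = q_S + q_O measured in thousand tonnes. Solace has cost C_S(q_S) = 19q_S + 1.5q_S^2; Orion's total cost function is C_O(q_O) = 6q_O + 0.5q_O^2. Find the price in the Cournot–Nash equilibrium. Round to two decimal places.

Solace's profit: π_S = (207 - 0.5Q)q_S - (19q_S + (3/2)q_S²). Setting ∂π_S/∂q_S = 0: 188 - 4q_S - (1/2)(q_O) = 0.
Orion's first-order condition: 201 - 2q_O - (1/2)(q_S) = 0.
So q_S = (188 - (1/2)q_O)/4 and q_O = (201 - (1/2)q_S)/2.
Solving the pair: q_S = 1102/31, q_O = 91.6129.
Total output Q = 127.1613, so price P = 207 - (1/2)·127.1613 = 143.4194.

143.42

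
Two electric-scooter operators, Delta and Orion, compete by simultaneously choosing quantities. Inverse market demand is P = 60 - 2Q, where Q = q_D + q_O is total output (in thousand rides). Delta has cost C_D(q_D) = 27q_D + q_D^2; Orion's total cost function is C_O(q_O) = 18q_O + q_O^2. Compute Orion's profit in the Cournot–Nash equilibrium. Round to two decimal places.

Delta's profit: π_D = (60 - 2Q)q_D - (27q_D + q_D²). Setting ∂π_D/∂q_D = 0: 33 - 6q_D - 2(q_O) = 0.
Orion's first-order condition: 42 - 6q_O - 2(q_D) = 0.
Rearranging gives the reaction functions q_D = (33 - 2q_O)/6 and q_O = (42 - 2q_D)/6.
Solving the pair: q_D = 57/16, q_O = 93/16.
Price P = 60 - 2·(75/8) = 165/4.
Orion's profit: (165/4)·(93/16) - 18·(93/16) - (93/16)² = 101.3555.

101.36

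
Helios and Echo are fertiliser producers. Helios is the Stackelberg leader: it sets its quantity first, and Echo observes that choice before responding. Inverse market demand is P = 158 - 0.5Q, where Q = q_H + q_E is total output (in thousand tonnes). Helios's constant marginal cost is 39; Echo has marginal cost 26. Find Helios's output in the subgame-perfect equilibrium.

The follower Echo best-responds to any q_H: π_E = (158 - 0.5Q)q_E - 26q_E.
Setting the follower's marginal profit to zero, 132 - (1/2)q_H - q_E = 0, i.e. q_E = (132 - (1/2)q_H).
The leader anticipates this reaction. Substituting into P = 158 - 0.5Q gives P = 92 - (1/4)q_H, so π_H = (92 - (1/4)q_H)q_H - 39q_H.
Maximising: ∂π_H/∂q_H = 53 - (1/2)q_H = 0, giving q_H = 106.
Then q_E = (132 - (1/2)·106) = 79.

106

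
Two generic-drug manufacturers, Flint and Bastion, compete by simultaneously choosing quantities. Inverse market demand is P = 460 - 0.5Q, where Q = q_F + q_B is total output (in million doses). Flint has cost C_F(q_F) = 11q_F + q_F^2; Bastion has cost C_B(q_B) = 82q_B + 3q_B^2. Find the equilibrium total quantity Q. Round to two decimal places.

186.19

Flint's profit: π_F = (460 - 0.5Q)q_F - (11q_F + q_F²). Setting ∂π_F/∂q_F = 0: 449 - 3q_F - (1/2)(q_B) = 0.
Bastion's first-order condition: 378 - 7q_B - (1/2)(q_F) = 0.
Rearranging gives the reaction functions q_F = (449 - (1/2)q_B)/3 and q_B = (378 - (1/2)q_F)/7.
Solving the pair: q_F = 142.3614, q_B = 43.8313.
Total output Q = 142.3614 + 43.8313 = 186.1928.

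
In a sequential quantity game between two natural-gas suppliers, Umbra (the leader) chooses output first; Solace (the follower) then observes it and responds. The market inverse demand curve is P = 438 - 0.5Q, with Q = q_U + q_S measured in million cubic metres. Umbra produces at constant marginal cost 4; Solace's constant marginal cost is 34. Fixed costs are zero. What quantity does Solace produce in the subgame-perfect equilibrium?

Solve by backward induction. Given q_U, the follower Solace maximises π_S = (438 - (1/2)q_U - (1/2)q_S)q_S - 34q_S.
Setting the follower's marginal profit to zero, 404 - (1/2)q_U - q_S = 0, i.e. q_S = (404 - (1/2)q_U).
The leader anticipates this reaction. Substituting into P = 438 - 0.5Q gives P = 236 - (1/4)q_U, so π_U = (236 - (1/4)q_U)q_U - 4q_U.
Maximising: ∂π_U/∂q_U = 232 - (1/2)q_U = 0, giving q_U = 464.
Then q_S = (404 - (1/2)·464) = 172.

172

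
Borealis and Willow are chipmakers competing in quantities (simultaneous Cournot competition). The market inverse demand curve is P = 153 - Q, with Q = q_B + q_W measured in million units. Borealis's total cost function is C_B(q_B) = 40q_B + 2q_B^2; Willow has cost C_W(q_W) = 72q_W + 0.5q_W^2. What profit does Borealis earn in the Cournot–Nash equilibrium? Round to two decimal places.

Borealis's profit: π_B = (153 - Q)q_B - (40q_B + 2q_B²). Setting ∂π_B/∂q_B = 0: 113 - 6q_B - (q_W) = 0.
Willow's first-order condition: 81 - 3q_W - (q_B) = 0.
Best responses: q_B = (113 - q_W)/6, q_W = (81 - q_B)/3.
Solving the pair: q_B = 258/17, q_W = 373/17.
Price P = 153 - 631/17 = 1970/17.
Borealis's profit: (1970/17)·(258/17) - 40·(258/17) - 2(258/17)² = 690.9758.

690.98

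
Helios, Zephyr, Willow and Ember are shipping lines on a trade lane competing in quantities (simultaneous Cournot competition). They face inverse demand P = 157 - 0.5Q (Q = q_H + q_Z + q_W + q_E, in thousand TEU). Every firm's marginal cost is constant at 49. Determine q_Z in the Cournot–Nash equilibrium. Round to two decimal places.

43.20

Each firm earns π_i = (157 - 0.5Q)q_i - 49q_i.
Setting ∂π_i/∂q_i = 0 with rivals' quantities fixed: 108 - q_i - (1/2)·Σ_{j≠i} q_j = 0.
By symmetry each firm produces the same amount; substituting Σ_{j≠i} q_j = 3q_i yields q_i = 108/(5/2) = 216/5.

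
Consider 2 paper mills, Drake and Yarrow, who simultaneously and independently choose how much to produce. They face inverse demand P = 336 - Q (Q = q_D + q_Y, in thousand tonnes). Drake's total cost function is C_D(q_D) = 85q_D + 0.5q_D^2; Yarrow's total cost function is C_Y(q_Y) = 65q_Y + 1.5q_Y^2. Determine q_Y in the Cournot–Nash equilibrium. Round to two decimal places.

Drake's profit: π_D = (336 - Q)q_D - (85q_D + (1/2)q_D²). Setting ∂π_D/∂q_D = 0: 251 - 3q_D - (q_Y) = 0.
Yarrow's profit: π_Y = (336 - Q)q_Y - (65q_Y + (3/2)q_Y²). Setting ∂π_Y/∂q_Y = 0: 271 - 5q_Y - (q_D) = 0.
So q_D = (251 - q_Y)/3 and q_Y = (271 - q_D)/5.
Solving the pair: q_D = 492/7, q_Y = 281/7.

40.14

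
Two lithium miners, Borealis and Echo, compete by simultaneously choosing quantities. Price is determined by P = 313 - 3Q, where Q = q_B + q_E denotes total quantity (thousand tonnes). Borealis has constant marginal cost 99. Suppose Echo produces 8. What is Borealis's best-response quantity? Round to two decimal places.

31.67

With the rival's output fixed at 8, Borealis's profit is π_B = (313 - 3·8 - 3q_B)q_B - (99q_B) = (289 - 3q_B)q_B - (99q_B).
∂π_B/∂q_B = 190 - 6q_B = 0, so q_B = 95/3.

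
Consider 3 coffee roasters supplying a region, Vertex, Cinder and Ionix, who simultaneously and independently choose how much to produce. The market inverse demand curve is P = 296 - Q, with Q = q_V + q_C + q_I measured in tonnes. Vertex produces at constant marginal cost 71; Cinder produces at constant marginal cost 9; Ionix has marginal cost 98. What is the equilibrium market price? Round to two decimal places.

118.50

Vertex's profit: π_V = (296 - Q)q_V - (71q_V). Setting ∂π_V/∂q_V = 0: 225 - 2q_V - (q_C + q_I) = 0.
Cinder's first-order condition: 287 - 2q_C - (q_V + q_I) = 0.
Ionix's first-order condition: 198 - 2q_I - (q_V + q_C) = 0.
Adding the 3 first-order conditions: 710 − 4Q = 0, so Q = 355/2.
Back-substituting: q_V = (225 − 355/2) = 95/2, q_C = (287 − 355/2) = 219/2, q_I = (198 − 355/2) = 41/2.
Total output Q = 355/2, so price P = 296 - 355/2 = 237/2.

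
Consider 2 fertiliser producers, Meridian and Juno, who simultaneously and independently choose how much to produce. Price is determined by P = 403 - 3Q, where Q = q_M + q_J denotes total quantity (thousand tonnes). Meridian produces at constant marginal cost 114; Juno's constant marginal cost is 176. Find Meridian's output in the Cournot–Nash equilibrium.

Meridian's profit: π_M = (403 - 3Q)q_M - (114q_M). Setting ∂π_M/∂q_M = 0: 289 - 6q_M - 3(q_J) = 0.
Juno's first-order condition: 227 - 6q_J - 3(q_M) = 0.
Best responses: q_M = (289 - 3q_J)/6, q_J = (227 - 3q_M)/6.
Substituting one into the other gives q_M = 39 and q_J = 55/3.

39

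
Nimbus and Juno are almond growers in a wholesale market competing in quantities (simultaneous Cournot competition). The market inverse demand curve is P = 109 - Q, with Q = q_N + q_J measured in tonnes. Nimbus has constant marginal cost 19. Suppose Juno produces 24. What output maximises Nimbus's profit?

With the rival's output fixed at 24, Nimbus's profit is π_N = (109 - 24 - q_N)q_N - (19q_N) = (85 - q_N)q_N - (19q_N).
∂π_N/∂q_N = 66 - 2q_N = 0, so q_N = 33.

33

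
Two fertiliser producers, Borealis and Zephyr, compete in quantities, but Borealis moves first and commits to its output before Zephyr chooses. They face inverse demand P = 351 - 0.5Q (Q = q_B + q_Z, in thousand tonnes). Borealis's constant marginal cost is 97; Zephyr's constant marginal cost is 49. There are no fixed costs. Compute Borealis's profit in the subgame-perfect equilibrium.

10609

The follower Zephyr best-responds to any q_B: π_Z = (351 - 0.5Q)q_Z - 49q_Z.
Setting the follower's marginal profit to zero, 302 - (1/2)q_B - q_Z = 0, i.e. q_Z = (302 - (1/2)q_B).
Borealis substitutes q_Z(q_B) into its own profit: π_B = q_B(351 - (1/2)q_B - (302 - (1/2)q_B)/2) - 97q_B = (200 - (1/4)q_B)q_B - 97q_B.
Maximising: ∂π_B/∂q_B = 103 - (1/2)q_B = 0, giving q_B = 206.
Then q_Z = (302 - (1/2)·206) = 199.
Price P = 351 - (1/2)·405 = 297/2.
Borealis's profit: (297/2 - 97)·206 = 10609.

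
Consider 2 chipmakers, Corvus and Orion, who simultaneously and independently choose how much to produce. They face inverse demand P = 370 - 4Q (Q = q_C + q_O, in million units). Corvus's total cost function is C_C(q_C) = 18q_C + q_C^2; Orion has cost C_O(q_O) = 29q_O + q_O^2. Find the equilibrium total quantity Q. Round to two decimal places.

49.50

Corvus's profit: π_C = (370 - 4Q)q_C - (18q_C + q_C²). Setting ∂π_C/∂q_C = 0: 352 - 10q_C - 4(q_O) = 0.
Orion's profit: π_O = (370 - 4Q)q_O - (29q_O + q_O²). Setting ∂π_O/∂q_O = 0: 341 - 10q_O - 4(q_C) = 0.
Best responses: q_C = (352 - 4q_O)/10, q_O = (341 - 4q_C)/10.
Solving the pair: q_C = 77/3, q_O = 143/6.
Total output Q = 77/3 + 143/6 = 99/2.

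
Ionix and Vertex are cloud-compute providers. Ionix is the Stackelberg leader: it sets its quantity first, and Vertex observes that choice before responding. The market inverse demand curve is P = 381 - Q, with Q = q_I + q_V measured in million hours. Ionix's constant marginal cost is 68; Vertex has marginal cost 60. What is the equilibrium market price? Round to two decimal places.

144.25

Solve by backward induction. Given q_I, the follower Vertex maximises π_V = (381 - q_I - q_V)q_V - 60q_V.
Follower FOC: 321 - q_I - 2q_V = 0, so q_V(q_I) = (321 - q_I)/2.
The leader anticipates this reaction. Substituting into P = 381 - Q gives P = 441/2 - (1/2)q_I, so π_I = (441/2 - (1/2)q_I)q_I - 68q_I.
Maximising: ∂π_I/∂q_I = 305/2 - q_I = 0, giving q_I = 305/2.
Then q_V = (321 - 305/2)/2 = 337/4.
Total output Q = 947/4, so price P = 381 - 947/4 = 577/4.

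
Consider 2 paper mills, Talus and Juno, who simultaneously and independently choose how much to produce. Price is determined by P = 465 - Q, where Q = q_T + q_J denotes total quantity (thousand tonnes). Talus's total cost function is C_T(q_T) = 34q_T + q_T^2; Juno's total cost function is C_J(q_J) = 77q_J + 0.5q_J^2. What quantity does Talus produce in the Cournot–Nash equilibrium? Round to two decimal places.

Talus's profit: π_T = (465 - Q)q_T - (34q_T + q_T²). Setting ∂π_T/∂q_T = 0: 431 - 4q_T - (q_J) = 0.
Juno's first-order condition: 388 - 3q_J - (q_T) = 0.
Best responses: q_T = (431 - q_J)/4, q_J = (388 - q_T)/3.
Solving the pair: q_T = 905/11, q_J = 1121/11.

82.27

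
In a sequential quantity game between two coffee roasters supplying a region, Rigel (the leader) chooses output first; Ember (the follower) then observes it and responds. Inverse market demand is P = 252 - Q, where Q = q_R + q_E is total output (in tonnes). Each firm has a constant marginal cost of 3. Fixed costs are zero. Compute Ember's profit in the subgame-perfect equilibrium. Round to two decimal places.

The follower Ember best-responds to any q_R: π_E = (252 - Q)q_E - 3q_E.
Follower FOC: 249 - q_R - 2q_E = 0, so q_E(q_R) = (249 - q_R)/2.
Rigel substitutes q_E(q_R) into its own profit: π_R = q_R(252 - q_R - (249 - q_R)/2) - 3q_R = (255/2 - (1/2)q_R)q_R - 3q_R.
Leader FOC: 249/2 - q_R = 0, so q_R = 249/2.
Then q_E = (249 - 249/2)/2 = 249/4.
Price P = 252 - 747/4 = 261/4.
Ember's profit: (261/4 - 3)·(249/4) = 3875.0625.

3875.06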